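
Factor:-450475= - 5^2 * 37^1*487^1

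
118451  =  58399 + 60052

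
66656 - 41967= 24689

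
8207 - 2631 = 5576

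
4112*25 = 102800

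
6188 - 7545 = -1357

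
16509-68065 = -51556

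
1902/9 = 211 + 1/3 = 211.33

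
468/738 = 26/41 = 0.63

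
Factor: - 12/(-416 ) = 3/104 = 2^(-3)*3^1*13^( - 1 ) 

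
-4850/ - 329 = 14 + 244/329  =  14.74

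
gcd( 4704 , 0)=4704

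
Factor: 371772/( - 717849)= - 2^2*3^(-1)*11^( - 1) * 23^1*449^1 * 2417^(-1 ) = -  41308/79761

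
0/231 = 0  =  0.00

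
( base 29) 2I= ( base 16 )4C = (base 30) 2g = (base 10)76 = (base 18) 44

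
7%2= 1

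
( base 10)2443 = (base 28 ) 337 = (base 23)4e5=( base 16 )98B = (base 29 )2q7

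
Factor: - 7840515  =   - 3^1*5^1 * 283^1*1847^1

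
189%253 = 189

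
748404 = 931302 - 182898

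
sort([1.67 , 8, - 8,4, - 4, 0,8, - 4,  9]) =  [ - 8, - 4, - 4,0,1.67 , 4,8, 8,9] 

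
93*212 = 19716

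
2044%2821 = 2044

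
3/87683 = 3/87683  =  0.00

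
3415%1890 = 1525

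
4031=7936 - 3905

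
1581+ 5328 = 6909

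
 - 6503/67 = - 6503/67 = -97.06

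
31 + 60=91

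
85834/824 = 104 + 69/412 = 104.17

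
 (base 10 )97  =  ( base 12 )81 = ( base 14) 6D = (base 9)117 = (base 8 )141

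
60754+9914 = 70668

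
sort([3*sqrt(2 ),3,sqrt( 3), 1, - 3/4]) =[ - 3/4,1,sqrt ( 3),3, 3*sqrt (2) ] 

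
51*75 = 3825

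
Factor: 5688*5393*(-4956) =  -152027203104 = -2^5*3^3 * 7^1 * 59^1*79^1*5393^1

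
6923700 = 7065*980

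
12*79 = 948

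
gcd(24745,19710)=5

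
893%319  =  255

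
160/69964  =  40/17491 =0.00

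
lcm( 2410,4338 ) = 21690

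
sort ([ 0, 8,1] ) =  [0,1,  8]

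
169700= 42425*4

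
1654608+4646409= 6301017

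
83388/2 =41694 = 41694.00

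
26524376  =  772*34358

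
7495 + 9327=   16822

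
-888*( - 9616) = 8539008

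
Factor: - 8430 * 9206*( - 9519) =738737035020 = 2^2*3^2*5^1*19^1*167^1*281^1*4603^1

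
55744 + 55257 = 111001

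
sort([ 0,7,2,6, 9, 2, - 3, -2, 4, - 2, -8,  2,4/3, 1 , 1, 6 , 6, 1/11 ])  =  [-8,- 3,-2, - 2,0,1/11 , 1 , 1, 4/3, 2, 2,  2, 4, 6 , 6,6, 7,9]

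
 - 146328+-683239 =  - 829567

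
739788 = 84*8807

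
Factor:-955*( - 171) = 3^2*5^1*19^1*191^1 = 163305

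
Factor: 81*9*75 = 54675 = 3^7*5^2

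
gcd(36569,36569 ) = 36569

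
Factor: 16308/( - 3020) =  - 3^3*5^( - 1 ) = - 27/5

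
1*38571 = 38571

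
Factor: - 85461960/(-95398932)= 2^1*5^1*1009^(  -  1 )*7879^(-1 )*712183^1 = 7121830/7949911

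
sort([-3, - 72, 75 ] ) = [ - 72,-3,75 ] 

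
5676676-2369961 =3306715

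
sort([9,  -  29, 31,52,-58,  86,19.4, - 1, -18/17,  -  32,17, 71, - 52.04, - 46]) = [ - 58,  -  52.04 , - 46,-32,- 29,-18/17 , - 1,  9, 17, 19.4 , 31, 52,71, 86]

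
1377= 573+804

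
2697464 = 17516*154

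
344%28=8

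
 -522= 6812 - 7334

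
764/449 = 1 + 315/449  =  1.70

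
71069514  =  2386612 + 68682902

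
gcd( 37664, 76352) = 32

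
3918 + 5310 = 9228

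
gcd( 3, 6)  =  3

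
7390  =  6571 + 819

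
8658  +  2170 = 10828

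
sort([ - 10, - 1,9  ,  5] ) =[ - 10, - 1,5  ,  9 ] 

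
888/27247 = 888/27247=0.03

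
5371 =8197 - 2826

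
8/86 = 4/43   =  0.09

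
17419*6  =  104514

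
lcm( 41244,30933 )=123732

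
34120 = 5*6824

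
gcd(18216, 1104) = 552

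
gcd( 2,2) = 2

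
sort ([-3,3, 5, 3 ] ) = [ - 3, 3,3, 5 ] 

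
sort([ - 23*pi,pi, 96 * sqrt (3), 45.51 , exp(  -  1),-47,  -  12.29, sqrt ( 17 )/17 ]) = [ - 23*pi,- 47, - 12.29, sqrt( 17) /17 , exp( - 1) , pi,45.51, 96*sqrt(3)]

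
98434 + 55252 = 153686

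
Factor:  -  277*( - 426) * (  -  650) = -2^2 * 3^1*5^2*13^1*71^1*277^1 = - 76701300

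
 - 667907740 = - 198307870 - 469599870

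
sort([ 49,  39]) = [39, 49]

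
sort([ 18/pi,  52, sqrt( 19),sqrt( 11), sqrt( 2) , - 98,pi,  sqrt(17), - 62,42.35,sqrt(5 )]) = [ - 98, - 62, sqrt ( 2 ),sqrt( 5),  pi,sqrt( 11),sqrt(17 ), sqrt( 19),18/pi, 42.35, 52 ]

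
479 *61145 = 29288455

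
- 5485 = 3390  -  8875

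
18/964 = 9/482 = 0.02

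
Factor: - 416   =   - 2^5*13^1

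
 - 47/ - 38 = 1 + 9/38 =1.24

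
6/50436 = 1/8406   =  0.00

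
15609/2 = 15609/2 = 7804.50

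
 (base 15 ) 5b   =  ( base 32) 2M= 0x56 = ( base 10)86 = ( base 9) 105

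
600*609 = 365400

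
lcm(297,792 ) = 2376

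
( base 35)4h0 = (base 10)5495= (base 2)1010101110111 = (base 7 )22010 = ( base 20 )def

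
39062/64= 610+11/32 = 610.34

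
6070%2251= 1568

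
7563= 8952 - 1389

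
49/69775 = 49/69775 = 0.00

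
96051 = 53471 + 42580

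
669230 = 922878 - 253648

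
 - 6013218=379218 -6392436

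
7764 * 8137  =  63175668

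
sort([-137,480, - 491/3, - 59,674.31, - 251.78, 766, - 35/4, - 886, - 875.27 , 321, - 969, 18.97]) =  [ - 969, - 886, - 875.27, - 251.78, - 491/3, - 137, - 59,  -  35/4, 18.97,321,480,674.31,766 ]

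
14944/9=14944/9 = 1660.44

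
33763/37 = 912 + 19/37 = 912.51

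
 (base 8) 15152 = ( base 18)12FC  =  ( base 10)6762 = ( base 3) 100021110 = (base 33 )66U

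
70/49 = 10/7 = 1.43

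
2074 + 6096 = 8170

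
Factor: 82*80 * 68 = 2^7*5^1*17^1 * 41^1 = 446080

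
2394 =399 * 6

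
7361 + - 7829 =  - 468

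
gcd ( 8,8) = 8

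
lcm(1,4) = 4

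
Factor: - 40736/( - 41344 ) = 67/68 = 2^( -2)*17^( - 1)*67^1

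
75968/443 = 171+215/443=171.49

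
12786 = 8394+4392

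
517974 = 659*786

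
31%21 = 10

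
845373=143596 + 701777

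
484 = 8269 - 7785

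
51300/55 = 10260/11 = 932.73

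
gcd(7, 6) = 1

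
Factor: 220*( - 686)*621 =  - 2^3*3^3*5^1*7^3*11^1*23^1  =  - 93721320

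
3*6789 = 20367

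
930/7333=930/7333 =0.13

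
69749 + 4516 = 74265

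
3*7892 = 23676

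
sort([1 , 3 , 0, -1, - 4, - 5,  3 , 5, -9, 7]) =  [  -  9, - 5,  -  4, - 1,0,  1, 3,  3, 5,7]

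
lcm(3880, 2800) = 271600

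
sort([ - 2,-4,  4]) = [ - 4,-2,4]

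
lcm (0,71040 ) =0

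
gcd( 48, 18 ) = 6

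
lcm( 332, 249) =996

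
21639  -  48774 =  - 27135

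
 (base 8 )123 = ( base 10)83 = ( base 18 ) 4b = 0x53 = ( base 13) 65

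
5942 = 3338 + 2604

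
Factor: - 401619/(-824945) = 3^1*5^( - 1)*11^( - 1 )*53^(-1 ) * 283^( - 1 )*133873^1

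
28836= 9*3204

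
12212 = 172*71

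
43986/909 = 14662/303 = 48.39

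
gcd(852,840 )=12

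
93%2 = 1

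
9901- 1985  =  7916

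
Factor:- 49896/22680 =  -  5^( - 1)*11^1 =-11/5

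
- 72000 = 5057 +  - 77057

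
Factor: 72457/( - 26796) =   -  2^( - 2 )*3^( - 1 )*29^( - 1 )*941^1  =  - 941/348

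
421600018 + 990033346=1411633364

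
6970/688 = 10 + 45/344 = 10.13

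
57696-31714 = 25982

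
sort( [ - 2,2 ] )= [ - 2 , 2]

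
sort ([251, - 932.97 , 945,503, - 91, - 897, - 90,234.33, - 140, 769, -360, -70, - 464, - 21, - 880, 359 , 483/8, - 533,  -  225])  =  [ - 932.97, - 897 , - 880, - 533,  -  464, - 360 ,  -  225, - 140 , - 91, - 90,- 70,  -  21, 483/8 , 234.33,251, 359,503 , 769 , 945 ]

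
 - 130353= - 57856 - 72497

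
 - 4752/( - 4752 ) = 1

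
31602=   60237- 28635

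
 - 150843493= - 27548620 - 123294873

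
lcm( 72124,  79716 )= 1514604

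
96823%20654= 14207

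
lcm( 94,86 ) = 4042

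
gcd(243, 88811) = 1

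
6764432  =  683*9904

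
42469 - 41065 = 1404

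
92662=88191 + 4471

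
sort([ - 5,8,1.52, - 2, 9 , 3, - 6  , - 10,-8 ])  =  [ - 10, - 8,-6, - 5, - 2,1.52,3 , 8 , 9] 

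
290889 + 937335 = 1228224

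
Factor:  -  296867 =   -  283^1*1049^1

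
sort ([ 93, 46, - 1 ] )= [ - 1, 46, 93 ]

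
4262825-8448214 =-4185389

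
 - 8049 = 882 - 8931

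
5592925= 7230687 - 1637762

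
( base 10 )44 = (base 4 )230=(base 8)54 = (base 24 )1K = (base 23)1l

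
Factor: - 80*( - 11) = 880 =2^4 * 5^1*11^1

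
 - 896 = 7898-8794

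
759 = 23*33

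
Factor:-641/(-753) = 3^( - 1 )*251^( - 1)*641^1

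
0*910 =0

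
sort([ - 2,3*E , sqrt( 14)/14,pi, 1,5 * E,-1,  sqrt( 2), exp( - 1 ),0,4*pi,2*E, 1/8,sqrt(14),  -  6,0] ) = [-6,- 2,- 1,0, 0, 1/8, sqrt(14)/14,exp( - 1),  1, sqrt(2 ),pi, sqrt( 14), 2*E,  3*E,4 * pi,5*E]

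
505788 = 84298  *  6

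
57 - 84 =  - 27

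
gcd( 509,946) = 1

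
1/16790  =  1/16790= 0.00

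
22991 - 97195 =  - 74204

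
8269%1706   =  1445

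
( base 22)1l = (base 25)1I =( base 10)43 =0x2b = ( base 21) 21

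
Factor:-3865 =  - 5^1*773^1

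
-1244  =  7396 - 8640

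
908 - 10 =898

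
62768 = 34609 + 28159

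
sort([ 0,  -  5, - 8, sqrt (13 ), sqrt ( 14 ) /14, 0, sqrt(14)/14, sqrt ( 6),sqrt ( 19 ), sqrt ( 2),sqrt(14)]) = [ - 8, - 5,0,0,sqrt(14)/14, sqrt ( 14 )/14,sqrt( 2),sqrt (6),sqrt( 13 ),sqrt(14 ),sqrt( 19) ] 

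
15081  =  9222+5859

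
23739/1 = 23739 = 23739.00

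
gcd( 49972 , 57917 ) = 1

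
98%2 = 0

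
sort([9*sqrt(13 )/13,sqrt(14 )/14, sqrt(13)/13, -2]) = [ - 2 , sqrt(14 )/14,sqrt ( 13)/13 , 9*sqrt(13) /13]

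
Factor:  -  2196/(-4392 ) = 2^( - 1) = 1/2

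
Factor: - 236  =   - 2^2*59^1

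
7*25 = 175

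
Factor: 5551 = 7^1 * 13^1*61^1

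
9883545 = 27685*357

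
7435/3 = 2478 +1/3  =  2478.33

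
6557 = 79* 83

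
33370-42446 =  - 9076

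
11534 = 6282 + 5252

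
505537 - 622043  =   - 116506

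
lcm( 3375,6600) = 297000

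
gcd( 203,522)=29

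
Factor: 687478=2^1*11^1*31249^1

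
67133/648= 103 + 389/648 = 103.60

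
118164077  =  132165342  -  14001265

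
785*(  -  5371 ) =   -  4216235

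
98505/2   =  49252 + 1/2= 49252.50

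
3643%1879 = 1764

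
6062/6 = 1010+1/3 = 1010.33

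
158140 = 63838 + 94302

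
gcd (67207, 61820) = 1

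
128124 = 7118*18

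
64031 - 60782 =3249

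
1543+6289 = 7832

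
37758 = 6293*6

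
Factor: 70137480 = 2^3*3^1*5^1*7^1*83497^1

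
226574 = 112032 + 114542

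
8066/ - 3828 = -3 + 1709/1914 =- 2.11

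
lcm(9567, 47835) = 47835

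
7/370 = 7/370 = 0.02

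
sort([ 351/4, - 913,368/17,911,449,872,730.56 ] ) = [ - 913,368/17,351/4, 449,730.56,872 , 911 ]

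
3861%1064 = 669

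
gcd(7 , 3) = 1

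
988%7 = 1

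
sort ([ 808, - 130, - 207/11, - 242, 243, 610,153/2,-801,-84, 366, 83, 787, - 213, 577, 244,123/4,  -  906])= [ - 906, - 801,  -  242, - 213 , - 130, - 84, - 207/11, 123/4, 153/2,83,243 , 244, 366,577,610,  787,808]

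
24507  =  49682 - 25175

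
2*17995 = 35990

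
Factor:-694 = - 2^1*347^1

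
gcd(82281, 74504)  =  1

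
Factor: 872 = 2^3*109^1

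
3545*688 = 2438960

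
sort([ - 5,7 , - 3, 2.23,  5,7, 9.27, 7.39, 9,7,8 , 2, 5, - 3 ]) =[-5, - 3,-3,2, 2.23, 5,5, 7,7,  7,7.39,8, 9, 9.27 ] 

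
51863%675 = 563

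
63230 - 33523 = 29707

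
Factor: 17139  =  3^1*29^1  *197^1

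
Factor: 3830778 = 2^1*3^2*7^1*30403^1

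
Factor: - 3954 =-2^1* 3^1 * 659^1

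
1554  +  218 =1772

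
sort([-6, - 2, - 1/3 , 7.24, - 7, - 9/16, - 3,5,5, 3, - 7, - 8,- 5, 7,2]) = [  -  8, - 7, - 7, - 6, - 5,-3, - 2, - 9/16,-1/3 , 2,3,5,5, 7, 7.24 ] 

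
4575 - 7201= - 2626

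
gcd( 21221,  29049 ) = 1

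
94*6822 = 641268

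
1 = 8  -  7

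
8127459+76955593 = 85083052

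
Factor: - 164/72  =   - 41/18= - 2^( - 1)*3^( - 2 )*41^1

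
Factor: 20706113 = 1931^1*10723^1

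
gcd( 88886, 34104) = 98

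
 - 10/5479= - 1 + 5469/5479=- 0.00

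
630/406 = 45/29 = 1.55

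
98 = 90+8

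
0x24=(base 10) 36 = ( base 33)13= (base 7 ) 51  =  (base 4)210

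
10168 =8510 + 1658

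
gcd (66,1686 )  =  6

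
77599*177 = 13735023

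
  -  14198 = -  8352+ - 5846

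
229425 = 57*4025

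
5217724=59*88436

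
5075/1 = 5075 = 5075.00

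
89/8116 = 89/8116 = 0.01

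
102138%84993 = 17145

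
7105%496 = 161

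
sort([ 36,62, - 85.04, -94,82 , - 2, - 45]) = [-94,  -  85.04,-45, - 2, 36,62,82 ] 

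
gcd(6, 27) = 3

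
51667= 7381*7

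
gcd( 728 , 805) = 7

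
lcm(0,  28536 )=0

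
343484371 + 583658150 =927142521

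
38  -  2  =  36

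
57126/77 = 741 + 69/77=741.90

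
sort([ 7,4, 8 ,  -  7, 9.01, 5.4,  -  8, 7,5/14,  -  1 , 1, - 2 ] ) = [- 8  , - 7, - 2,-1, 5/14, 1, 4,5.4, 7 , 7 , 8, 9.01]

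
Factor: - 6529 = -6529^1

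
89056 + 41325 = 130381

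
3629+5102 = 8731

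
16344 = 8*2043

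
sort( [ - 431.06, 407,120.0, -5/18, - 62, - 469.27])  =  [-469.27 , - 431.06 , - 62, - 5/18,120.0,  407]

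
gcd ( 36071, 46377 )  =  5153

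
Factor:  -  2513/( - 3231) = 7/9 = 3^( - 2)*7^1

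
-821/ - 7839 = 821/7839 = 0.10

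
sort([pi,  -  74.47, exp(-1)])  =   [ - 74.47,exp(-1 ),pi]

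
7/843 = 7/843=0.01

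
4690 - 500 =4190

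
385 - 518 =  - 133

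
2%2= 0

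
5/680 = 1/136 =0.01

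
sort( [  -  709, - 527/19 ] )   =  [ - 709, - 527/19 ]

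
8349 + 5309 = 13658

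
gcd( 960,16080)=240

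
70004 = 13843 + 56161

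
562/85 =6 + 52/85 = 6.61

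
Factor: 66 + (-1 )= 5^1 * 13^1 = 65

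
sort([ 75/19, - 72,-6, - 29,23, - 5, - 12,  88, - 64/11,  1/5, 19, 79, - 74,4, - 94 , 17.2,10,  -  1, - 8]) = [  -  94,- 74, - 72, - 29,-12, - 8, - 6,  -  64/11, - 5, - 1, 1/5,75/19,4,10, 17.2,19, 23,79 , 88]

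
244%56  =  20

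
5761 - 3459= 2302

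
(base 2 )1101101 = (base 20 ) 59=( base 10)109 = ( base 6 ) 301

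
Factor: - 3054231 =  - 3^2*19^1*53^1*337^1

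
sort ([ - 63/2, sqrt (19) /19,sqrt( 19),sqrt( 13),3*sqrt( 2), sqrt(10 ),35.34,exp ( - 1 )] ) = [ - 63/2,sqrt( 19)/19, exp( - 1 ), sqrt( 10),  sqrt( 13), 3*sqrt (2), sqrt( 19), 35.34 ] 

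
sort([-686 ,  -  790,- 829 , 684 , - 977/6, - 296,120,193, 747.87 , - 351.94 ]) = [ - 829, - 790, - 686, - 351.94  , - 296,-977/6,120,193,684,747.87]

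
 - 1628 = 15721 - 17349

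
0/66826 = 0 = 0.00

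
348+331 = 679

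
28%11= 6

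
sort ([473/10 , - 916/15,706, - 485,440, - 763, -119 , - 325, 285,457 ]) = [ - 763,-485,-325, - 119,  -  916/15 , 473/10, 285,440 , 457,  706]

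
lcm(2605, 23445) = 23445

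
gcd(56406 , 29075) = 1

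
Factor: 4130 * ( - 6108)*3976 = - 100298735040  =  -2^6 * 3^1*5^1*7^2*59^1*71^1 * 509^1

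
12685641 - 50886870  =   - 38201229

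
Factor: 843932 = 2^2*47^1*67^2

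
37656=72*523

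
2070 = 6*345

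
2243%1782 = 461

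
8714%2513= 1175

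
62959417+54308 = 63013725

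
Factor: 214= 2^1*107^1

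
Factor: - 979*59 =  - 57761 = -  11^1*59^1 *89^1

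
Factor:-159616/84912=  - 2^3*3^ ( - 1)* 43^1 * 61^ (-1)  =  - 344/183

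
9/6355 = 9/6355=0.00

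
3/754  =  3/754 = 0.00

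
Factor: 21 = 3^1*7^1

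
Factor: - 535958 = - 2^1* 89^1*3011^1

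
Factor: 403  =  13^1* 31^1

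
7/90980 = 7/90980 = 0.00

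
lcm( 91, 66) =6006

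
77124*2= 154248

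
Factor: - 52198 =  - 2^1 * 26099^1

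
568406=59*9634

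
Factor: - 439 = -439^1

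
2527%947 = 633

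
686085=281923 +404162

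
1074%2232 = 1074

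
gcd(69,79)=1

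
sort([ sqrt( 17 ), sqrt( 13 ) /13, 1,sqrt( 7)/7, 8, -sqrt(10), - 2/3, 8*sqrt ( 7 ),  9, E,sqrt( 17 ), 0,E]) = [ - sqrt( 10 ) ,-2/3 , 0,sqrt( 13 )/13, sqrt( 7 ) /7, 1,  E, E, sqrt ( 17), sqrt( 17), 8,  9,  8*sqrt( 7)]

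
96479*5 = 482395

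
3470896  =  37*93808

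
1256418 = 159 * 7902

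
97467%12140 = 347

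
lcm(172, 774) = 1548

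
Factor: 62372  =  2^2*31^1*503^1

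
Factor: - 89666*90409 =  - 8106613394 = -2^1*11^1*107^1 * 419^1*8219^1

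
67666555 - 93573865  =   - 25907310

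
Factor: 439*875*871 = 5^3*7^1*13^1*67^1*439^1 = 334572875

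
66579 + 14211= 80790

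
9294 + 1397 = 10691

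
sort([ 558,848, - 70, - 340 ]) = [ - 340, - 70,558 , 848 ] 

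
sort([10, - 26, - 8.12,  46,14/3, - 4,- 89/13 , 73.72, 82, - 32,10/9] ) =[-32, - 26,-8.12,-89/13, - 4,10/9, 14/3 , 10,46,73.72, 82 ] 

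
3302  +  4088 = 7390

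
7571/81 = 7571/81 = 93.47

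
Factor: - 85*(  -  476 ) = 2^2*5^1 * 7^1 * 17^2 = 40460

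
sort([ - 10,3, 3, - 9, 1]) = [ - 10, - 9, 1, 3,  3]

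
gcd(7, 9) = 1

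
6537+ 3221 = 9758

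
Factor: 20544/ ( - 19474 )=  - 96/91= - 2^5*3^1*7^(-1 ) * 13^ ( - 1 ) 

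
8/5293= 8/5293  =  0.00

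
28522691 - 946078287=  - 917555596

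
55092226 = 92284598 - 37192372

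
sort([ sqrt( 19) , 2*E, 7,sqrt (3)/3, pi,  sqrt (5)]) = [ sqrt(3)/3, sqrt( 5), pi , sqrt (19),2*E, 7 ]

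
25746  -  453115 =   -  427369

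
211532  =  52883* 4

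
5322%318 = 234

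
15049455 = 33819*445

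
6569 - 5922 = 647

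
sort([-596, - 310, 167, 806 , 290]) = [ - 596, - 310, 167, 290, 806 ] 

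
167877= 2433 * 69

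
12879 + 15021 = 27900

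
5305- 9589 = -4284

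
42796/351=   121 + 25/27   =  121.93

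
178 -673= - 495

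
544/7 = 544/7 = 77.71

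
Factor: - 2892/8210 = -2^1* 3^1*5^( - 1)*241^1*821^( - 1 )= - 1446/4105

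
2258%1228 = 1030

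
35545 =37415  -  1870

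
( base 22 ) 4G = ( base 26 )40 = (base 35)2Y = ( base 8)150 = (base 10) 104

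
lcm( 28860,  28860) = 28860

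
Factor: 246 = 2^1*3^1*41^1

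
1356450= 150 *9043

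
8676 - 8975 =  - 299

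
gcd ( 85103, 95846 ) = 1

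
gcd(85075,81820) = 5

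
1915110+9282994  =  11198104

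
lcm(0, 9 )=0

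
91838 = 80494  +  11344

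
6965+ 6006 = 12971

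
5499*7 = 38493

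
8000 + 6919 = 14919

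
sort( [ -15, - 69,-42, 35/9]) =[ - 69, - 42, - 15, 35/9] 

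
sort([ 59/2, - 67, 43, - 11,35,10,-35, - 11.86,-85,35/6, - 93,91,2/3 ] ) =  [ - 93, - 85, - 67,-35 , - 11.86, - 11,2/3, 35/6,10, 59/2,35, 43, 91 ] 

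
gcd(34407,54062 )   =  1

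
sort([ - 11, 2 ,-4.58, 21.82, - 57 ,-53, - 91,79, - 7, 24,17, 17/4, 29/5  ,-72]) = [ - 91, - 72, - 57 , - 53, - 11, - 7, - 4.58 , 2, 17/4,29/5, 17,21.82,24 , 79]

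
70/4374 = 35/2187 = 0.02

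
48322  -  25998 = 22324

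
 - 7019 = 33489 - 40508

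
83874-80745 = 3129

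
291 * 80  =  23280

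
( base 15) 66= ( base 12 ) 80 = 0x60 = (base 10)96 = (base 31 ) 33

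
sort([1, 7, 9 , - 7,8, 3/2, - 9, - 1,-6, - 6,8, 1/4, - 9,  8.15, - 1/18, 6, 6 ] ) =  [ - 9,-9, - 7, - 6, - 6, - 1, - 1/18,1/4,1,3/2 , 6, 6, 7,8,8,8.15,9 ]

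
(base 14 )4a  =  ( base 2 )1000010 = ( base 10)66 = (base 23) 2k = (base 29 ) 28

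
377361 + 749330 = 1126691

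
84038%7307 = 3661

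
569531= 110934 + 458597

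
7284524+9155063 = 16439587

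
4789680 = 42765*112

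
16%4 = 0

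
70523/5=70523/5 = 14104.60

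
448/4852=112/1213 = 0.09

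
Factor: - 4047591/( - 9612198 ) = 1349197/3204066  =  2^( - 1)*3^( -1)*103^1 * 379^( - 1 )*  1409^( - 1)*13099^1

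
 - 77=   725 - 802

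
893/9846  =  893/9846=   0.09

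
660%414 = 246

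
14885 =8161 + 6724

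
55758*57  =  3178206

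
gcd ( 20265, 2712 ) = 3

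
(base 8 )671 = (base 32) dp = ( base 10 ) 441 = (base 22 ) k1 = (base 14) 237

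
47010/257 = 47010/257 = 182.92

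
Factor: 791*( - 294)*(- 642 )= 2^2*3^2*7^3*107^1*113^1 = 149299668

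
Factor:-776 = -2^3*97^1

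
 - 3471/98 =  - 3471/98 = -  35.42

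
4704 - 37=4667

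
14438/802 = 18 + 1/401 = 18.00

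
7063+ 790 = 7853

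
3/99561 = 1/33187 =0.00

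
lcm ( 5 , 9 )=45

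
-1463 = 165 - 1628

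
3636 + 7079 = 10715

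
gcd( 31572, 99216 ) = 36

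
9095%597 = 140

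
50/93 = 50/93 = 0.54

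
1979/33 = 59 + 32/33 = 59.97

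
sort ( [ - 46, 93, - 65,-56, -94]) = [ -94 , - 65, -56,-46 , 93]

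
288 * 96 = 27648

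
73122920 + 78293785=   151416705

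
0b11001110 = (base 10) 206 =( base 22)98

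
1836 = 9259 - 7423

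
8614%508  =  486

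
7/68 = 7/68 = 0.10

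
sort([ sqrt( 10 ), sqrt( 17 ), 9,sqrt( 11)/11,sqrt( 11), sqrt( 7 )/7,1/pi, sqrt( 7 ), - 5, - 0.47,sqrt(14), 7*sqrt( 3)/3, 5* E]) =[- 5, - 0.47 , sqrt(11)/11, 1/pi , sqrt( 7)/7,sqrt( 7), sqrt(10 ),sqrt( 11), sqrt( 14),7*sqrt( 3) /3,sqrt(17),9, 5*E]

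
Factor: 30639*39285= 1203653115 = 3^5*5^1*7^1*97^1*1459^1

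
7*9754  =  68278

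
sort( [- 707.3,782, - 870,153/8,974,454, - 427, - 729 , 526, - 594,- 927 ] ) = [ - 927, - 870,-729, - 707.3, - 594, - 427,153/8, 454,526,782, 974]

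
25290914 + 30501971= 55792885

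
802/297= 2 + 208/297  =  2.70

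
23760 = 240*99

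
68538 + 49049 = 117587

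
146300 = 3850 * 38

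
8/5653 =8/5653 = 0.00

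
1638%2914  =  1638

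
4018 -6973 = -2955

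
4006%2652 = 1354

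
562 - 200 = 362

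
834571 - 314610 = 519961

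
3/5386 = 3/5386 = 0.00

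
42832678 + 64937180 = 107769858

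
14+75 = 89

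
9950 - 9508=442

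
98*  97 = 9506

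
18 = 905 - 887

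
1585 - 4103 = -2518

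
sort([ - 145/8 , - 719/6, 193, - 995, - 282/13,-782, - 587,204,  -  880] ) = [ - 995, - 880, - 782, - 587, - 719/6, - 282/13, - 145/8, 193,  204 ]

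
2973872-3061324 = - 87452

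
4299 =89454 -85155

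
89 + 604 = 693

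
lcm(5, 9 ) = 45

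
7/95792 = 7/95792  =  0.00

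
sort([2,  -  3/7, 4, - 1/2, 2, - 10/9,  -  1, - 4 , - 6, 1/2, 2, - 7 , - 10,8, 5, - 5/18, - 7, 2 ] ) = [ - 10, - 7,-7,- 6,-4, - 10/9,- 1, - 1/2,-3/7,  -  5/18, 1/2, 2, 2,2,2, 4,5, 8]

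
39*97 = 3783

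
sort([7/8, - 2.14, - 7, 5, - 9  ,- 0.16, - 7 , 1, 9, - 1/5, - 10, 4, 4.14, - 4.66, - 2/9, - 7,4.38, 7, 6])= [ - 10 , - 9,-7 , - 7, - 7, - 4.66, -2.14, -2/9, - 1/5, - 0.16,7/8,1,  4, 4.14,4.38, 5, 6, 7,9]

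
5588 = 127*44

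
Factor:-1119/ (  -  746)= 2^( - 1)*3^1 = 3/2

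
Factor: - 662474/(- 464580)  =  331237/232290 = 2^(-1)* 3^( - 2)*5^ ( - 1 )*29^(-1 )*89^( - 1)*  139^1*2383^1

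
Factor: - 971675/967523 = -5^2*811^( -1) *1193^(-1)*38867^1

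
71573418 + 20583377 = 92156795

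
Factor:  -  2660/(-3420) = 7/9 = 3^(-2)*7^1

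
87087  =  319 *273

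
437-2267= - 1830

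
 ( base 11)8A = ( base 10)98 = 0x62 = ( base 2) 1100010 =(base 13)77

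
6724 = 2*3362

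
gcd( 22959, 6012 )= 9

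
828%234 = 126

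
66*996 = 65736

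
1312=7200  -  5888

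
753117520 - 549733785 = 203383735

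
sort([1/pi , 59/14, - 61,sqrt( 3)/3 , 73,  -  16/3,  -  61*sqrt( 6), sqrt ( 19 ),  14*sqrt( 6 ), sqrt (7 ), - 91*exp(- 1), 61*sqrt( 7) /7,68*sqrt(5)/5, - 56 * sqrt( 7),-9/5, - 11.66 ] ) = [ - 61*sqrt( 6), -56 * sqrt(7),- 61,  -  91*exp(-1),-11.66,- 16/3, - 9/5, 1/pi,sqrt( 3 )/3,  sqrt ( 7),  59/14, sqrt(19), 61*sqrt( 7 )/7,68 * sqrt( 5 ) /5,14 * sqrt( 6 ),73]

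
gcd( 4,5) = 1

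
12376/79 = 156 + 52/79 = 156.66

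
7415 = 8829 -1414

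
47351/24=47351/24  =  1972.96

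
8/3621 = 8/3621 = 0.00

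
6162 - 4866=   1296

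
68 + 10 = 78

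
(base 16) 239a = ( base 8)21632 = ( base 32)8SQ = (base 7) 35400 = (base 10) 9114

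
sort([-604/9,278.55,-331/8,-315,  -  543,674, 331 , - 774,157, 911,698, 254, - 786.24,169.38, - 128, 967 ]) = [-786.24, - 774, - 543, - 315,  -  128 ,-604/9,-331/8,157,169.38, 254,278.55,  331, 674, 698, 911,  967] 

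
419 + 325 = 744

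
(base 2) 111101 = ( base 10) 61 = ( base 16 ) 3d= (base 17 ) 3A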